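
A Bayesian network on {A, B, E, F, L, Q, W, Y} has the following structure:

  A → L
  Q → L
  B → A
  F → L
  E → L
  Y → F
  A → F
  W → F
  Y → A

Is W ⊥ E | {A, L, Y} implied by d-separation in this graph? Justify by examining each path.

There are 3 undirected paths between W and E; checking each against the conditioning set {A, L, Y}:
  1. W → F → L ← E — F:chain[open]; L:collider[open] ⇒ active
  2. W → F ← A → L ← E — F:collider[open]; A:fork[blocks]; L:collider[open] ⇒ blocked
  3. W → F ← Y → A → L ← E — F:collider[open]; Y:fork[blocks]; A:chain[blocks]; L:collider[open] ⇒ blocked
Since the path W → F → L ← E is active, W and E are not d-separated given {A, L, Y}.

No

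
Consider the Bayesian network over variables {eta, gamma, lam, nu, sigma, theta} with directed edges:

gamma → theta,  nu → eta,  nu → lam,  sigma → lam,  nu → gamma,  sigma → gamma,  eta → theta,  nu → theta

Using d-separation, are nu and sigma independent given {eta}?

4 paths connect nu and sigma; each must be blocked for d-separation to hold:
Path 1: nu → eta → theta ← gamma ← sigma
  eta is a chain here and eta is conditioned on, so the path is blocked at eta.
Path 2: nu → theta ← gamma ← sigma
  theta is a collider here and neither theta nor any of its descendants is conditioned on, so the collider stays closed — the path is blocked at theta.
Path 3: nu → gamma ← sigma
  gamma is a collider here and neither gamma nor any of its descendants is conditioned on, so the collider stays closed — the path is blocked at gamma.
Path 4: nu → lam ← sigma
  lam is a collider here and neither lam nor any of its descendants is conditioned on, so the collider stays closed — the path is blocked at lam.
All paths are blocked; nu ⊥ sigma | {eta} holds.

Yes — nu and sigma are d-separated given {eta}.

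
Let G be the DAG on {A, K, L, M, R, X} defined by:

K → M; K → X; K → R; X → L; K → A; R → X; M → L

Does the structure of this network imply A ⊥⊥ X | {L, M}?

3 paths connect A and X; each must be blocked for d-separation to hold:
Path 1: A ← K → M → L ← X
  M is a chain here and M is conditioned on, so the path is blocked at M.
Path 2: A ← K → R → X
  K is a fork and K is not conditioned on; R is a chain and R is not conditioned on — no node blocks this path, so it is active.
Path 3: A ← K → X
  K is a fork and K is not conditioned on — no node blocks this path, so it is active.
Since the path A ← K → R → X is active, A and X are not d-separated given {L, M}.

No — A and X are not d-separated given {L, M}.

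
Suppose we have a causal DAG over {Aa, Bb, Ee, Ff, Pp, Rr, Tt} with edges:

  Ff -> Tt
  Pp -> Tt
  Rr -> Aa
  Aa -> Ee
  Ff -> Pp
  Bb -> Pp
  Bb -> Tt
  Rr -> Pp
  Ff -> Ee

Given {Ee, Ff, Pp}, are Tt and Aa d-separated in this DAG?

6 paths connect Tt and Aa; each must be blocked for d-separation to hold:
Path 1: Tt ← Pp ← Rr → Aa
  Pp is a chain here and Pp is conditioned on, so the path is blocked at Pp.
Path 2: Tt ← Pp ← Ff → Ee ← Aa
  Pp is a chain here and Pp is conditioned on, so the path is blocked at Pp.
Path 3: Tt ← Ff → Pp ← Rr → Aa
  Ff is a fork here and Ff is conditioned on, so the path is blocked at Ff.
Path 4: Tt ← Ff → Ee ← Aa
  Ff is a fork here and Ff is conditioned on, so the path is blocked at Ff.
Path 5: Tt ← Bb → Pp ← Rr → Aa
  Bb is a fork and Bb is not conditioned on; Pp is a collider and Pp is conditioned on, which opens it; Rr is a fork and Rr is not conditioned on — no node blocks this path, so it is active.
Path 6: Tt ← Bb → Pp ← Ff → Ee ← Aa
  Ff is a fork here and Ff is conditioned on, so the path is blocked at Ff.
Since the path Tt ← Bb → Pp ← Rr → Aa is active, Tt and Aa are not d-separated given {Ee, Ff, Pp}.

No — Tt and Aa are not d-separated given {Ee, Ff, Pp}.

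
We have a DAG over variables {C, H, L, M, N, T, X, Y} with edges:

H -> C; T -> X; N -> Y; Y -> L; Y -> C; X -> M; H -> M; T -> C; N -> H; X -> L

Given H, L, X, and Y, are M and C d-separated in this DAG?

6 paths connect M and C; each must be blocked for d-separation to hold:
Path 1: M ← H → C
  H is a fork here and H is conditioned on, so the path is blocked at H.
Path 2: M ← H ← N → Y → C
  H is a chain here and H is conditioned on, so the path is blocked at H.
Path 3: M ← H ← N → Y → L ← X ← T → C
  H is a chain here and H is conditioned on, so the path is blocked at H.
Path 4: M ← X → L ← Y → C
  X is a fork here and X is conditioned on, so the path is blocked at X.
Path 5: M ← X → L ← Y ← N → H → C
  X is a fork here and X is conditioned on, so the path is blocked at X.
Path 6: M ← X ← T → C
  X is a chain here and X is conditioned on, so the path is blocked at X.
Since every path is blocked, d-separation holds.

Yes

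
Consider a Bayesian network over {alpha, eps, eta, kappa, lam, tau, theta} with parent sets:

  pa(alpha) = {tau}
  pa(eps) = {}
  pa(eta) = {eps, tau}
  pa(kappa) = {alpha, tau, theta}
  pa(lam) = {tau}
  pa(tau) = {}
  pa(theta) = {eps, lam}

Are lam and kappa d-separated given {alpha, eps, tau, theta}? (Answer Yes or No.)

Enumerating the 6 paths from lam to kappa and testing each for blocking by {alpha, eps, tau, theta}:
Path 1: lam → theta ← eps → eta ← tau → alpha → kappa
  eps is a fork here and eps is conditioned on, so the path is blocked at eps.
Path 2: lam → theta ← eps → eta ← tau → kappa
  eps is a fork here and eps is conditioned on, so the path is blocked at eps.
Path 3: lam → theta → kappa
  theta is a chain here and theta is conditioned on, so the path is blocked at theta.
Path 4: lam ← tau → eta ← eps → theta → kappa
  tau is a fork here and tau is conditioned on, so the path is blocked at tau.
Path 5: lam ← tau → alpha → kappa
  tau is a fork here and tau is conditioned on, so the path is blocked at tau.
Path 6: lam ← tau → kappa
  tau is a fork here and tau is conditioned on, so the path is blocked at tau.
Every path is blocked, so lam and kappa are d-separated given {alpha, eps, tau, theta}.

Yes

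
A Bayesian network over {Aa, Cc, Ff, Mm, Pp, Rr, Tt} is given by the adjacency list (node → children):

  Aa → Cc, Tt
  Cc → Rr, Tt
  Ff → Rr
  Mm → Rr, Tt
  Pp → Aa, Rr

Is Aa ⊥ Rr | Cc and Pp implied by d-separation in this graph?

Yes

We examine all 5 paths between Aa and Rr:
  1. Aa → Tt ← Cc → Rr — Tt:collider[blocks]; Cc:fork[blocks] ⇒ blocked
  2. Aa → Tt ← Mm → Rr — Tt:collider[blocks]; Mm:fork[open] ⇒ blocked
  3. Aa → Cc → Tt ← Mm → Rr — Cc:chain[blocks]; Tt:collider[blocks]; Mm:fork[open] ⇒ blocked
  4. Aa → Cc → Rr — Cc:chain[blocks] ⇒ blocked
  5. Aa ← Pp → Rr — Pp:fork[blocks] ⇒ blocked
Since every path is blocked, d-separation holds.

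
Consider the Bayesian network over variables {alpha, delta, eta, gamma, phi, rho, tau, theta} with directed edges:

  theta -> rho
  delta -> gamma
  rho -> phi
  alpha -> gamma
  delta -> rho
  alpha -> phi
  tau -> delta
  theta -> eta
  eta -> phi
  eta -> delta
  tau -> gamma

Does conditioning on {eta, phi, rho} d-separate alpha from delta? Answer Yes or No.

There are 6 undirected paths between alpha and delta; checking each against the conditioning set {eta, phi, rho}:
  1. alpha → gamma ← delta — gamma:collider[blocks] ⇒ blocked
  2. alpha → gamma ← tau → delta — gamma:collider[blocks]; tau:fork[open] ⇒ blocked
  3. alpha → phi ← rho ← theta → eta → delta — phi:collider[open]; rho:chain[blocks]; theta:fork[open]; eta:chain[blocks] ⇒ blocked
  4. alpha → phi ← rho ← delta — phi:collider[open]; rho:chain[blocks] ⇒ blocked
  5. alpha → phi ← eta ← theta → rho ← delta — phi:collider[open]; eta:chain[blocks]; theta:fork[open]; rho:collider[open] ⇒ blocked
  6. alpha → phi ← eta → delta — phi:collider[open]; eta:fork[blocks] ⇒ blocked
Since every path is blocked, d-separation holds.

Yes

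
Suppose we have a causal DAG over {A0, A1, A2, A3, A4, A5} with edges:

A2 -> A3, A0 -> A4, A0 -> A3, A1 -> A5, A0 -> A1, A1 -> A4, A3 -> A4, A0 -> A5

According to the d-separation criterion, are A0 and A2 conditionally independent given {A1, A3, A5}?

Enumerating the 4 paths from A0 to A2 and testing each for blocking by {A1, A3, A5}:
Path 1: A0 → A5 ← A1 → A4 ← A3 ← A2
  A1 is a fork here and A1 is conditioned on, so the path is blocked at A1.
Path 2: A0 → A4 ← A3 ← A2
  A4 is a collider here and neither A4 nor any of its descendants is conditioned on, so the collider stays closed — the path is blocked at A4.
Path 3: A0 → A3 ← A2
  A3 is a collider and A3 is conditioned on, which opens it — no node blocks this path, so it is active.
Path 4: A0 → A1 → A4 ← A3 ← A2
  A1 is a chain here and A1 is conditioned on, so the path is blocked at A1.
At least one path is unblocked, so d-separation fails.

No — A0 and A2 are not d-separated given {A1, A3, A5}.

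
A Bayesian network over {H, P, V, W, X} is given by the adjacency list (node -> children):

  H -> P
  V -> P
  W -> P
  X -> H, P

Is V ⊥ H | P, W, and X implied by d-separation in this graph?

There are 2 undirected paths between V and H; checking each against the conditioning set {P, W, X}:
Path 1: V → P ← H
  P is a collider and P is conditioned on, which opens it — no node blocks this path, so it is active.
Path 2: V → P ← X → H
  X is a fork here and X is conditioned on, so the path is blocked at X.
At least one path is unblocked, so d-separation fails.

No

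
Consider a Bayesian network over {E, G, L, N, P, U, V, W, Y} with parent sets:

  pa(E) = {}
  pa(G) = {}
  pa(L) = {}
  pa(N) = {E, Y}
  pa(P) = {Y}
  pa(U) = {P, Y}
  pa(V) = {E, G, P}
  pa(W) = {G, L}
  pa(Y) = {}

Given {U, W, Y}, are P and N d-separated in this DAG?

3 paths connect P and N; each must be blocked for d-separation to hold:
Path 1: P → V ← E → N
  V is a collider here and neither V nor any of its descendants is conditioned on, so the collider stays closed — the path is blocked at V.
Path 2: P → U ← Y → N
  Y is a fork here and Y is conditioned on, so the path is blocked at Y.
Path 3: P ← Y → N
  Y is a fork here and Y is conditioned on, so the path is blocked at Y.
Every path is blocked, so P and N are d-separated given {U, W, Y}.

Yes — P and N are d-separated given {U, W, Y}.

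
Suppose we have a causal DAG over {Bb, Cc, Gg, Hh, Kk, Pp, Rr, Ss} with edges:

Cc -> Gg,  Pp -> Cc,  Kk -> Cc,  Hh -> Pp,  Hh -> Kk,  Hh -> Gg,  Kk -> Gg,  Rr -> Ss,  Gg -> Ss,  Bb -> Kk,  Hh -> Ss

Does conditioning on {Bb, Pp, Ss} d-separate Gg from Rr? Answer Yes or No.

6 paths connect Gg and Rr; each must be blocked for d-separation to hold:
  1. Gg ← Hh → Ss ← Rr — Hh:fork[open]; Ss:collider[open] ⇒ active
  2. Gg → Ss ← Rr — Ss:collider[open] ⇒ active
  3. Gg ← Kk ← Hh → Ss ← Rr — Kk:chain[open]; Hh:fork[open]; Ss:collider[open] ⇒ active
  4. Gg ← Kk → Cc ← Pp ← Hh → Ss ← Rr — Kk:fork[open]; Cc:collider[open]; Pp:chain[blocks]; Hh:fork[open]; Ss:collider[open] ⇒ blocked
  5. Gg ← Cc ← Kk ← Hh → Ss ← Rr — Cc:chain[open]; Kk:chain[open]; Hh:fork[open]; Ss:collider[open] ⇒ active
  6. Gg ← Cc ← Pp ← Hh → Ss ← Rr — Cc:chain[open]; Pp:chain[blocks]; Hh:fork[open]; Ss:collider[open] ⇒ blocked
Since the path Gg ← Hh → Ss ← Rr is active, Gg and Rr are not d-separated given {Bb, Pp, Ss}.

No — Gg and Rr are not d-separated given {Bb, Pp, Ss}.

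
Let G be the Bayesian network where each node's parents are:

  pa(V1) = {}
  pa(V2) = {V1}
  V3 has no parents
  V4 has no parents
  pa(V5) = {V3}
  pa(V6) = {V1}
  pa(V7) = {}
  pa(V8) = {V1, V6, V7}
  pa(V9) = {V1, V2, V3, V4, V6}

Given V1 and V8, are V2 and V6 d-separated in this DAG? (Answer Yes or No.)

There are 6 undirected paths between V2 and V6; checking each against the conditioning set {V1, V8}:
  1. V2 ← V1 → V6 — V1:fork[blocks] ⇒ blocked
  2. V2 ← V1 → V8 ← V6 — V1:fork[blocks]; V8:collider[open] ⇒ blocked
  3. V2 ← V1 → V9 ← V6 — V1:fork[blocks]; V9:collider[blocks] ⇒ blocked
  4. V2 → V9 ← V6 — V9:collider[blocks] ⇒ blocked
  5. V2 → V9 ← V1 → V6 — V9:collider[blocks]; V1:fork[blocks] ⇒ blocked
  6. V2 → V9 ← V1 → V8 ← V6 — V9:collider[blocks]; V1:fork[blocks]; V8:collider[open] ⇒ blocked
Every path is blocked, so V2 and V6 are d-separated given {V1, V8}.

Yes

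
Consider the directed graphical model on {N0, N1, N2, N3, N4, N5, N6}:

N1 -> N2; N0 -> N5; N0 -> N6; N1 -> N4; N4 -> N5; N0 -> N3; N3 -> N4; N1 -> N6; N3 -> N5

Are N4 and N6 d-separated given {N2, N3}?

We examine all 5 paths between N4 and N6:
Path 1: N4 ← N3 ← N0 → N6
  N3 is a chain here and N3 is conditioned on, so the path is blocked at N3.
Path 2: N4 ← N3 → N5 ← N0 → N6
  N3 is a fork here and N3 is conditioned on, so the path is blocked at N3.
Path 3: N4 ← N1 → N6
  N1 is a fork and N1 is not conditioned on — no node blocks this path, so it is active.
Path 4: N4 → N5 ← N0 → N6
  N5 is a collider here and neither N5 nor any of its descendants is conditioned on, so the collider stays closed — the path is blocked at N5.
Path 5: N4 → N5 ← N3 ← N0 → N6
  N5 is a collider here and neither N5 nor any of its descendants is conditioned on, so the collider stays closed — the path is blocked at N5.
Since the path N4 ← N1 → N6 is active, N4 and N6 are not d-separated given {N2, N3}.

No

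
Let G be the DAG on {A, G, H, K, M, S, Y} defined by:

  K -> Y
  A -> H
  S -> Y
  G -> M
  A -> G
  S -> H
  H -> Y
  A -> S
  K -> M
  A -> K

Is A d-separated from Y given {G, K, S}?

No

Enumerating the 6 paths from A to Y and testing each for blocking by {G, K, S}:
Path 1: A → H ← S → Y
  H is a collider here and neither H nor any of its descendants is conditioned on, so the collider stays closed — the path is blocked at H.
Path 2: A → H → Y
  H is a chain and H is not conditioned on — no node blocks this path, so it is active.
Path 3: A → S → H → Y
  S is a chain here and S is conditioned on, so the path is blocked at S.
Path 4: A → S → Y
  S is a chain here and S is conditioned on, so the path is blocked at S.
Path 5: A → K → Y
  K is a chain here and K is conditioned on, so the path is blocked at K.
Path 6: A → G → M ← K → Y
  G is a chain here and G is conditioned on, so the path is blocked at G.
At least one path is unblocked, so d-separation fails.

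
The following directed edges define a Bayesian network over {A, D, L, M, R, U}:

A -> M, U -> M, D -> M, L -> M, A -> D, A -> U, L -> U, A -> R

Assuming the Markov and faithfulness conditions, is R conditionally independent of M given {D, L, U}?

We examine all 4 paths between R and M:
Path 1: R ← A → U ← L → M
  L is a fork here and L is conditioned on, so the path is blocked at L.
Path 2: R ← A → U → M
  U is a chain here and U is conditioned on, so the path is blocked at U.
Path 3: R ← A → D → M
  D is a chain here and D is conditioned on, so the path is blocked at D.
Path 4: R ← A → M
  A is a fork and A is not conditioned on — no node blocks this path, so it is active.
At least one path is unblocked, so d-separation fails.

No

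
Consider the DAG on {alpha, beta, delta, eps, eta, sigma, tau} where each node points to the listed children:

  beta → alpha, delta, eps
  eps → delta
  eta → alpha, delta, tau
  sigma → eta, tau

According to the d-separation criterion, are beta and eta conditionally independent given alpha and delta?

There are 3 undirected paths between beta and eta; checking each against the conditioning set {alpha, delta}:
Path 1: beta → alpha ← eta
  alpha is a collider and alpha is conditioned on, which opens it — no node blocks this path, so it is active.
Path 2: beta → delta ← eta
  delta is a collider and delta is conditioned on, which opens it — no node blocks this path, so it is active.
Path 3: beta → eps → delta ← eta
  eps is a chain and eps is not conditioned on; delta is a collider and delta is conditioned on, which opens it — no node blocks this path, so it is active.
At least one path is unblocked, so d-separation fails.

No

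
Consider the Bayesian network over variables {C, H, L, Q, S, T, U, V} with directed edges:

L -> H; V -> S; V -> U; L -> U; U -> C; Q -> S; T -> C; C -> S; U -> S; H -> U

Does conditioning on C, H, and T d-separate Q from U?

There are 3 undirected paths between Q and U; checking each against the conditioning set {C, H, T}:
  1. Q → S ← V → U — S:collider[blocks]; V:fork[open] ⇒ blocked
  2. Q → S ← C ← U — S:collider[blocks]; C:chain[blocks] ⇒ blocked
  3. Q → S ← U — S:collider[blocks] ⇒ blocked
Since every path is blocked, d-separation holds.

Yes — Q and U are d-separated given {C, H, T}.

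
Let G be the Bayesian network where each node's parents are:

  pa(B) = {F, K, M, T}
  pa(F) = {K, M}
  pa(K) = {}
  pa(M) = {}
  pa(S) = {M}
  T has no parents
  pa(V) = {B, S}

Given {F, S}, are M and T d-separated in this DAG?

Yes

4 paths connect M and T; each must be blocked for d-separation to hold:
Path 1: M → S → V ← B ← T
  S is a chain here and S is conditioned on, so the path is blocked at S.
Path 2: M → B ← T
  B is a collider here and neither B nor any of its descendants is conditioned on, so the collider stays closed — the path is blocked at B.
Path 3: M → F ← K → B ← T
  B is a collider here and neither B nor any of its descendants is conditioned on, so the collider stays closed — the path is blocked at B.
Path 4: M → F → B ← T
  F is a chain here and F is conditioned on, so the path is blocked at F.
Since every path is blocked, d-separation holds.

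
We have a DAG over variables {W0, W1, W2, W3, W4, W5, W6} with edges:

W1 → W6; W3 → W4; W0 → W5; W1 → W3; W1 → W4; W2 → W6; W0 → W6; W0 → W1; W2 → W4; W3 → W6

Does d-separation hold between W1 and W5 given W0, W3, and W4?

We examine all 6 paths between W1 and W5:
Path 1: W1 → W6 ← W0 → W5
  W6 is a collider here and neither W6 nor any of its descendants is conditioned on, so the collider stays closed — the path is blocked at W6.
Path 2: W1 → W4 ← W3 → W6 ← W0 → W5
  W3 is a fork here and W3 is conditioned on, so the path is blocked at W3.
Path 3: W1 → W4 ← W2 → W6 ← W0 → W5
  W6 is a collider here and neither W6 nor any of its descendants is conditioned on, so the collider stays closed — the path is blocked at W6.
Path 4: W1 → W3 → W6 ← W0 → W5
  W3 is a chain here and W3 is conditioned on, so the path is blocked at W3.
Path 5: W1 → W3 → W4 ← W2 → W6 ← W0 → W5
  W3 is a chain here and W3 is conditioned on, so the path is blocked at W3.
Path 6: W1 ← W0 → W5
  W0 is a fork here and W0 is conditioned on, so the path is blocked at W0.
Every path is blocked, so W1 and W5 are d-separated given {W0, W3, W4}.

Yes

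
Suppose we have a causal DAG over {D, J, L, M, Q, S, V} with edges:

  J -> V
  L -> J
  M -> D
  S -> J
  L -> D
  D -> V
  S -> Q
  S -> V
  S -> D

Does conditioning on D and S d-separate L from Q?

6 paths connect L and Q; each must be blocked for d-separation to hold:
  1. L → J → V ← D ← S → Q — J:chain[open]; V:collider[blocks]; D:chain[blocks]; S:fork[blocks] ⇒ blocked
  2. L → J → V ← S → Q — J:chain[open]; V:collider[blocks]; S:fork[blocks] ⇒ blocked
  3. L → J ← S → Q — J:collider[blocks]; S:fork[blocks] ⇒ blocked
  4. L → D → V ← J ← S → Q — D:chain[blocks]; V:collider[blocks]; J:chain[open]; S:fork[blocks] ⇒ blocked
  5. L → D → V ← S → Q — D:chain[blocks]; V:collider[blocks]; S:fork[blocks] ⇒ blocked
  6. L → D ← S → Q — D:collider[open]; S:fork[blocks] ⇒ blocked
Since every path is blocked, d-separation holds.

Yes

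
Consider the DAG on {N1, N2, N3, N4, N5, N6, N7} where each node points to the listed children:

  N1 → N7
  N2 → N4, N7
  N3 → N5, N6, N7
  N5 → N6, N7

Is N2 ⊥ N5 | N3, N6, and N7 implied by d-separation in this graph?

Enumerating the 3 paths from N2 to N5 and testing each for blocking by {N3, N6, N7}:
Path 1: N2 → N7 ← N5
  N7 is a collider and N7 is conditioned on, which opens it — no node blocks this path, so it is active.
Path 2: N2 → N7 ← N3 → N5
  N3 is a fork here and N3 is conditioned on, so the path is blocked at N3.
Path 3: N2 → N7 ← N3 → N6 ← N5
  N3 is a fork here and N3 is conditioned on, so the path is blocked at N3.
Because an active path exists, N2 and N5 are not d-separated.

No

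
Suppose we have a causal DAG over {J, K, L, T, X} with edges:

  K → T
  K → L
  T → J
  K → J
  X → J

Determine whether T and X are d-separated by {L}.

Yes

There are 2 undirected paths between T and X; checking each against the conditioning set {L}:
Path 1: T → J ← X
  J is a collider here and neither J nor any of its descendants is conditioned on, so the collider stays closed — the path is blocked at J.
Path 2: T ← K → J ← X
  J is a collider here and neither J nor any of its descendants is conditioned on, so the collider stays closed — the path is blocked at J.
Every path is blocked, so T and X are d-separated given {L}.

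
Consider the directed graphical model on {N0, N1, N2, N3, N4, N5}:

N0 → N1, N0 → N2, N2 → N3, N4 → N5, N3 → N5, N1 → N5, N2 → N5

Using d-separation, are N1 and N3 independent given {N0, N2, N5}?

No

We examine all 4 paths between N1 and N3:
  1. N1 → N5 ← N3 — N5:collider[open] ⇒ active
  2. N1 → N5 ← N2 → N3 — N5:collider[open]; N2:fork[blocks] ⇒ blocked
  3. N1 ← N0 → N2 → N3 — N0:fork[blocks]; N2:chain[blocks] ⇒ blocked
  4. N1 ← N0 → N2 → N5 ← N3 — N0:fork[blocks]; N2:chain[blocks]; N5:collider[open] ⇒ blocked
Because an active path exists, N1 and N3 are not d-separated.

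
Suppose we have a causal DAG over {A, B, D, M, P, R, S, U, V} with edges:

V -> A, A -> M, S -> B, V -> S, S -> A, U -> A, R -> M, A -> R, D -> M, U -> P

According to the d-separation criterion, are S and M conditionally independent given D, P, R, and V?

There are 4 undirected paths between S and M; checking each against the conditioning set {D, P, R, V}:
Path 1: S → A → M
  A is a chain and A is not conditioned on — no node blocks this path, so it is active.
Path 2: S → A → R → M
  R is a chain here and R is conditioned on, so the path is blocked at R.
Path 3: S ← V → A → M
  V is a fork here and V is conditioned on, so the path is blocked at V.
Path 4: S ← V → A → R → M
  V is a fork here and V is conditioned on, so the path is blocked at V.
Because an active path exists, S and M are not d-separated.

No — S and M are not d-separated given {D, P, R, V}.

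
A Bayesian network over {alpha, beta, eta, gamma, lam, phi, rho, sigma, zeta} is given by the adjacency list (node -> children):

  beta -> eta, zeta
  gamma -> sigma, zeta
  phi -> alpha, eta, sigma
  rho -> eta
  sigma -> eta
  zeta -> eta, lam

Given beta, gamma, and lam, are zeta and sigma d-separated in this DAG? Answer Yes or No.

Yes

Enumerating the 5 paths from zeta to sigma and testing each for blocking by {beta, gamma, lam}:
Path 1: zeta ← gamma → sigma
  gamma is a fork here and gamma is conditioned on, so the path is blocked at gamma.
Path 2: zeta → eta ← phi → sigma
  eta is a collider here and neither eta nor any of its descendants is conditioned on, so the collider stays closed — the path is blocked at eta.
Path 3: zeta → eta ← sigma
  eta is a collider here and neither eta nor any of its descendants is conditioned on, so the collider stays closed — the path is blocked at eta.
Path 4: zeta ← beta → eta ← phi → sigma
  beta is a fork here and beta is conditioned on, so the path is blocked at beta.
Path 5: zeta ← beta → eta ← sigma
  beta is a fork here and beta is conditioned on, so the path is blocked at beta.
Every path is blocked, so zeta and sigma are d-separated given {beta, gamma, lam}.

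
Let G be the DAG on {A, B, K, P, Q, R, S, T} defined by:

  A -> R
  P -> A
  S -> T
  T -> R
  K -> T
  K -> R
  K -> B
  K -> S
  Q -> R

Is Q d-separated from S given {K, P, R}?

No — Q and S are not d-separated given {K, P, R}.

Enumerating the 4 paths from Q to S and testing each for blocking by {K, P, R}:
Path 1: Q → R ← T ← S
  R is a collider and R is conditioned on, which opens it; T is a chain and T is not conditioned on — no node blocks this path, so it is active.
Path 2: Q → R ← T ← K → S
  K is a fork here and K is conditioned on, so the path is blocked at K.
Path 3: Q → R ← K → S
  K is a fork here and K is conditioned on, so the path is blocked at K.
Path 4: Q → R ← K → T ← S
  K is a fork here and K is conditioned on, so the path is blocked at K.
At least one path is unblocked, so d-separation fails.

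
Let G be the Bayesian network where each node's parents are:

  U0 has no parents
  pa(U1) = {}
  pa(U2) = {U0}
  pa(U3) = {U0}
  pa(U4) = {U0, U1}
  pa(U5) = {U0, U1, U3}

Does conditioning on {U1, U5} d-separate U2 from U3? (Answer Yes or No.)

No — U2 and U3 are not d-separated given {U1, U5}.

We examine all 3 paths between U2 and U3:
Path 1: U2 ← U0 → U5 ← U3
  U0 is a fork and U0 is not conditioned on; U5 is a collider and U5 is conditioned on, which opens it — no node blocks this path, so it is active.
Path 2: U2 ← U0 → U4 ← U1 → U5 ← U3
  U4 is a collider here and neither U4 nor any of its descendants is conditioned on, so the collider stays closed — the path is blocked at U4.
Path 3: U2 ← U0 → U3
  U0 is a fork and U0 is not conditioned on — no node blocks this path, so it is active.
Since the path U2 ← U0 → U5 ← U3 is active, U2 and U3 are not d-separated given {U1, U5}.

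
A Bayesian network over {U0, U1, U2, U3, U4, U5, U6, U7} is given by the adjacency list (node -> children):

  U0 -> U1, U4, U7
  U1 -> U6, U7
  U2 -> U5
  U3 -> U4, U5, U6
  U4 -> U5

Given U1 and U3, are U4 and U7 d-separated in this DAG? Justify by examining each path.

Enumerating the 6 paths from U4 to U7 and testing each for blocking by {U1, U3}:
Path 1: U4 → U5 ← U3 → U6 ← U1 ← U0 → U7
  U5 is a collider here and neither U5 nor any of its descendants is conditioned on, so the collider stays closed — the path is blocked at U5.
Path 2: U4 → U5 ← U3 → U6 ← U1 → U7
  U5 is a collider here and neither U5 nor any of its descendants is conditioned on, so the collider stays closed — the path is blocked at U5.
Path 3: U4 ← U0 → U7
  U0 is a fork and U0 is not conditioned on — no node blocks this path, so it is active.
Path 4: U4 ← U0 → U1 → U7
  U1 is a chain here and U1 is conditioned on, so the path is blocked at U1.
Path 5: U4 ← U3 → U6 ← U1 ← U0 → U7
  U3 is a fork here and U3 is conditioned on, so the path is blocked at U3.
Path 6: U4 ← U3 → U6 ← U1 → U7
  U3 is a fork here and U3 is conditioned on, so the path is blocked at U3.
At least one path is unblocked, so d-separation fails.

No — U4 and U7 are not d-separated given {U1, U3}.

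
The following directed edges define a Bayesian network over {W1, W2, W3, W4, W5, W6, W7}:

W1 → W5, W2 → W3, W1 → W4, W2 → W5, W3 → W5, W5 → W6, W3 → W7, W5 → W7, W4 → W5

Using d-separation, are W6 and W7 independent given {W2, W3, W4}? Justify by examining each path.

3 paths connect W6 and W7; each must be blocked for d-separation to hold:
Path 1: W6 ← W5 → W7
  W5 is a fork and W5 is not conditioned on — no node blocks this path, so it is active.
Path 2: W6 ← W5 ← W3 → W7
  W3 is a fork here and W3 is conditioned on, so the path is blocked at W3.
Path 3: W6 ← W5 ← W2 → W3 → W7
  W2 is a fork here and W2 is conditioned on, so the path is blocked at W2.
At least one path is unblocked, so d-separation fails.

No — W6 and W7 are not d-separated given {W2, W3, W4}.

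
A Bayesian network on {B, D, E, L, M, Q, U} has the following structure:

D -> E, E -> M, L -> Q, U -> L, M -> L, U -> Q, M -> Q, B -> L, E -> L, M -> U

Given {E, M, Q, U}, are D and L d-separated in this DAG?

Yes

Enumerating the 6 paths from D to L and testing each for blocking by {E, M, Q, U}:
  1. D → E → L — E:chain[blocks] ⇒ blocked
  2. D → E → M → U → L — E:chain[blocks]; M:chain[blocks]; U:chain[blocks] ⇒ blocked
  3. D → E → M → U → Q ← L — E:chain[blocks]; M:chain[blocks]; U:chain[blocks]; Q:collider[open] ⇒ blocked
  4. D → E → M → L — E:chain[blocks]; M:chain[blocks] ⇒ blocked
  5. D → E → M → Q ← U → L — E:chain[blocks]; M:chain[blocks]; Q:collider[open]; U:fork[blocks] ⇒ blocked
  6. D → E → M → Q ← L — E:chain[blocks]; M:chain[blocks]; Q:collider[open] ⇒ blocked
All paths are blocked; D ⊥ L | {E, M, Q, U} holds.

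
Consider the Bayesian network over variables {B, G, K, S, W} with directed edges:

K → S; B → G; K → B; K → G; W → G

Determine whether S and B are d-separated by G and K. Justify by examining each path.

There are 2 undirected paths between S and B; checking each against the conditioning set {G, K}:
Path 1: S ← K → B
  K is a fork here and K is conditioned on, so the path is blocked at K.
Path 2: S ← K → G ← B
  K is a fork here and K is conditioned on, so the path is blocked at K.
Since every path is blocked, d-separation holds.

Yes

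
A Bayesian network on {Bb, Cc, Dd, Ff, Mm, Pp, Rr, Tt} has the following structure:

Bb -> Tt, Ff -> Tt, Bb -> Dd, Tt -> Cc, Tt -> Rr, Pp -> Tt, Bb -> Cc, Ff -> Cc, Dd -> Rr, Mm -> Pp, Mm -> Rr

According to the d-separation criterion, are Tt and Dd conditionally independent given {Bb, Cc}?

Yes

5 paths connect Tt and Dd; each must be blocked for d-separation to hold:
Path 1: Tt → Rr ← Dd
  Rr is a collider here and neither Rr nor any of its descendants is conditioned on, so the collider stays closed — the path is blocked at Rr.
Path 2: Tt → Cc ← Bb → Dd
  Bb is a fork here and Bb is conditioned on, so the path is blocked at Bb.
Path 3: Tt ← Pp ← Mm → Rr ← Dd
  Rr is a collider here and neither Rr nor any of its descendants is conditioned on, so the collider stays closed — the path is blocked at Rr.
Path 4: Tt ← Bb → Dd
  Bb is a fork here and Bb is conditioned on, so the path is blocked at Bb.
Path 5: Tt ← Ff → Cc ← Bb → Dd
  Bb is a fork here and Bb is conditioned on, so the path is blocked at Bb.
Every path is blocked, so Tt and Dd are d-separated given {Bb, Cc}.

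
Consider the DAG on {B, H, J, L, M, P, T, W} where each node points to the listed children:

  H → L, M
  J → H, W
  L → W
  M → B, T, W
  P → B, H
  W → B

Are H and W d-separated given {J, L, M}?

Yes

We examine all 6 paths between H and W:
  1. H ← P → B ← W — P:fork[open]; B:collider[blocks] ⇒ blocked
  2. H ← P → B ← M → W — P:fork[open]; B:collider[blocks]; M:fork[blocks] ⇒ blocked
  3. H → M → W — M:chain[blocks] ⇒ blocked
  4. H → M → B ← W — M:chain[blocks]; B:collider[blocks] ⇒ blocked
  5. H ← J → W — J:fork[blocks] ⇒ blocked
  6. H → L → W — L:chain[blocks] ⇒ blocked
All paths are blocked; H ⊥ W | {J, L, M} holds.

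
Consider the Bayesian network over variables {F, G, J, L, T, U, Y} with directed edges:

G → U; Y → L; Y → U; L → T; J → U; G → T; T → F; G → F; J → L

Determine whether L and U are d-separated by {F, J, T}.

4 paths connect L and U; each must be blocked for d-separation to hold:
  1. L ← Y → U — Y:fork[open] ⇒ active
  2. L → T → F ← G → U — T:chain[blocks]; F:collider[open]; G:fork[open] ⇒ blocked
  3. L → T ← G → U — T:collider[open]; G:fork[open] ⇒ active
  4. L ← J → U — J:fork[blocks] ⇒ blocked
Because an active path exists, L and U are not d-separated.

No — L and U are not d-separated given {F, J, T}.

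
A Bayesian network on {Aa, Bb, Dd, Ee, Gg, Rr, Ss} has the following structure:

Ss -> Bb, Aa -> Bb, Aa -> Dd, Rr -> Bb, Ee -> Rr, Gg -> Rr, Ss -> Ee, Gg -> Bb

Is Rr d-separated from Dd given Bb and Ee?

No

3 paths connect Rr and Dd; each must be blocked for d-separation to hold:
  1. Rr → Bb ← Aa → Dd — Bb:collider[open]; Aa:fork[open] ⇒ active
  2. Rr ← Gg → Bb ← Aa → Dd — Gg:fork[open]; Bb:collider[open]; Aa:fork[open] ⇒ active
  3. Rr ← Ee ← Ss → Bb ← Aa → Dd — Ee:chain[blocks]; Ss:fork[open]; Bb:collider[open]; Aa:fork[open] ⇒ blocked
At least one path is unblocked, so d-separation fails.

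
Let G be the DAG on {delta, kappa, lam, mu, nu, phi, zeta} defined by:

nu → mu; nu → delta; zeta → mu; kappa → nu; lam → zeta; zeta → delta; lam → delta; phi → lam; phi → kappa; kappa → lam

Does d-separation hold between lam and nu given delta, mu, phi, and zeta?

No — lam and nu are not d-separated given {delta, mu, phi, zeta}.

Enumerating the 6 paths from lam to nu and testing each for blocking by {delta, mu, phi, zeta}:
Path 1: lam ← kappa → nu
  kappa is a fork and kappa is not conditioned on — no node blocks this path, so it is active.
Path 2: lam → delta ← zeta → mu ← nu
  zeta is a fork here and zeta is conditioned on, so the path is blocked at zeta.
Path 3: lam → delta ← nu
  delta is a collider and delta is conditioned on, which opens it — no node blocks this path, so it is active.
Path 4: lam → zeta → delta ← nu
  zeta is a chain here and zeta is conditioned on, so the path is blocked at zeta.
Path 5: lam → zeta → mu ← nu
  zeta is a chain here and zeta is conditioned on, so the path is blocked at zeta.
Path 6: lam ← phi → kappa → nu
  phi is a fork here and phi is conditioned on, so the path is blocked at phi.
Because an active path exists, lam and nu are not d-separated.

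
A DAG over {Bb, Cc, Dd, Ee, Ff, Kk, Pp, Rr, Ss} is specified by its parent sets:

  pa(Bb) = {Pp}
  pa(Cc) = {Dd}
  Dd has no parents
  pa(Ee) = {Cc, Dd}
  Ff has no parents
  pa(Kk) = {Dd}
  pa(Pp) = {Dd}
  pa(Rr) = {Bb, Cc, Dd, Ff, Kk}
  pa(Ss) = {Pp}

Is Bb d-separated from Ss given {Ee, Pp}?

We examine all 5 paths between Bb and Ss:
  1. Bb → Rr ← Kk ← Dd → Pp → Ss — Rr:collider[blocks]; Kk:chain[open]; Dd:fork[open]; Pp:chain[blocks] ⇒ blocked
  2. Bb → Rr ← Cc → Ee ← Dd → Pp → Ss — Rr:collider[blocks]; Cc:fork[open]; Ee:collider[open]; Dd:fork[open]; Pp:chain[blocks] ⇒ blocked
  3. Bb → Rr ← Cc ← Dd → Pp → Ss — Rr:collider[blocks]; Cc:chain[open]; Dd:fork[open]; Pp:chain[blocks] ⇒ blocked
  4. Bb → Rr ← Dd → Pp → Ss — Rr:collider[blocks]; Dd:fork[open]; Pp:chain[blocks] ⇒ blocked
  5. Bb ← Pp → Ss — Pp:fork[blocks] ⇒ blocked
All paths are blocked; Bb ⊥ Ss | {Ee, Pp} holds.

Yes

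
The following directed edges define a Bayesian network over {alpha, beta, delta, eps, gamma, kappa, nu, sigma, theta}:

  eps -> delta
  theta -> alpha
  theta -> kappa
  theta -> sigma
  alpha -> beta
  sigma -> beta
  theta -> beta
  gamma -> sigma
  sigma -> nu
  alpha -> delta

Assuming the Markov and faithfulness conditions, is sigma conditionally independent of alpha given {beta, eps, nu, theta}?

No

4 paths connect sigma and alpha; each must be blocked for d-separation to hold:
Path 1: sigma ← theta → beta ← alpha
  theta is a fork here and theta is conditioned on, so the path is blocked at theta.
Path 2: sigma ← theta → alpha
  theta is a fork here and theta is conditioned on, so the path is blocked at theta.
Path 3: sigma → beta ← theta → alpha
  theta is a fork here and theta is conditioned on, so the path is blocked at theta.
Path 4: sigma → beta ← alpha
  beta is a collider and beta is conditioned on, which opens it — no node blocks this path, so it is active.
Since the path sigma → beta ← alpha is active, sigma and alpha are not d-separated given {beta, eps, nu, theta}.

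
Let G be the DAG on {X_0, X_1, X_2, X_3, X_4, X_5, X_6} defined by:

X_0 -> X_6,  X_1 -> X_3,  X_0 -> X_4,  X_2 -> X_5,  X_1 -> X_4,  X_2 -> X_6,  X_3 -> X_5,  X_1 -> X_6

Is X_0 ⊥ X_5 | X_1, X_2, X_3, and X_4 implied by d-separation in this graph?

Yes

Enumerating the 4 paths from X_0 to X_5 and testing each for blocking by {X_1, X_2, X_3, X_4}:
  1. X_0 → X_4 ← X_1 → X_6 ← X_2 → X_5 — X_4:collider[open]; X_1:fork[blocks]; X_6:collider[blocks]; X_2:fork[blocks] ⇒ blocked
  2. X_0 → X_4 ← X_1 → X_3 → X_5 — X_4:collider[open]; X_1:fork[blocks]; X_3:chain[blocks] ⇒ blocked
  3. X_0 → X_6 ← X_1 → X_3 → X_5 — X_6:collider[blocks]; X_1:fork[blocks]; X_3:chain[blocks] ⇒ blocked
  4. X_0 → X_6 ← X_2 → X_5 — X_6:collider[blocks]; X_2:fork[blocks] ⇒ blocked
Since every path is blocked, d-separation holds.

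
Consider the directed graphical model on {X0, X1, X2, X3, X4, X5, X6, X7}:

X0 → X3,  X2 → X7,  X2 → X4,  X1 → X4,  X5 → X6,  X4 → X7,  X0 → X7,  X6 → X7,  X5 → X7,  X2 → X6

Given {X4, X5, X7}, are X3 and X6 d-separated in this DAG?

No — X3 and X6 are not d-separated given {X4, X5, X7}.

4 paths connect X3 and X6; each must be blocked for d-separation to hold:
  1. X3 ← X0 → X7 ← X2 → X6 — X0:fork[open]; X7:collider[open]; X2:fork[open] ⇒ active
  2. X3 ← X0 → X7 ← X6 — X0:fork[open]; X7:collider[open] ⇒ active
  3. X3 ← X0 → X7 ← X4 ← X2 → X6 — X0:fork[open]; X7:collider[open]; X4:chain[blocks]; X2:fork[open] ⇒ blocked
  4. X3 ← X0 → X7 ← X5 → X6 — X0:fork[open]; X7:collider[open]; X5:fork[blocks] ⇒ blocked
Since the path X3 ← X0 → X7 ← X2 → X6 is active, X3 and X6 are not d-separated given {X4, X5, X7}.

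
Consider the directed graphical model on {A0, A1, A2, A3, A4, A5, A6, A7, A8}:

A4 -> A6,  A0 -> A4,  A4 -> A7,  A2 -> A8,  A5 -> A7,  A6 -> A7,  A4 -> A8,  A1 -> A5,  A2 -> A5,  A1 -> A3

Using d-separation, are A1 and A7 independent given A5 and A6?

Yes

We examine all 3 paths between A1 and A7:
Path 1: A1 → A5 ← A2 → A8 ← A4 → A6 → A7
  A8 is a collider here and neither A8 nor any of its descendants is conditioned on, so the collider stays closed — the path is blocked at A8.
Path 2: A1 → A5 ← A2 → A8 ← A4 → A7
  A8 is a collider here and neither A8 nor any of its descendants is conditioned on, so the collider stays closed — the path is blocked at A8.
Path 3: A1 → A5 → A7
  A5 is a chain here and A5 is conditioned on, so the path is blocked at A5.
All paths are blocked; A1 ⊥ A7 | {A5, A6} holds.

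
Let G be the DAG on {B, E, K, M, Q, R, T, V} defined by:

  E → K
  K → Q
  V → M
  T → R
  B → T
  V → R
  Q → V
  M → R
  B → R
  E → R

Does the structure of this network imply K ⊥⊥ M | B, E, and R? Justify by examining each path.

4 paths connect K and M; each must be blocked for d-separation to hold:
  1. K → Q → V → M — Q:chain[open]; V:chain[open] ⇒ active
  2. K → Q → V → R ← M — Q:chain[open]; V:chain[open]; R:collider[open] ⇒ active
  3. K ← E → R ← M — E:fork[blocks]; R:collider[open] ⇒ blocked
  4. K ← E → R ← V → M — E:fork[blocks]; R:collider[open]; V:fork[open] ⇒ blocked
Because an active path exists, K and M are not d-separated.

No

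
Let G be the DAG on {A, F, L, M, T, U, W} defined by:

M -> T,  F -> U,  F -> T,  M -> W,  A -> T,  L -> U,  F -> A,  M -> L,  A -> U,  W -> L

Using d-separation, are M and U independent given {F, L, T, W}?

No

Enumerating the 6 paths from M to U and testing each for blocking by {F, L, T, W}:
Path 1: M → W → L → U
  W is a chain here and W is conditioned on, so the path is blocked at W.
Path 2: M → L → U
  L is a chain here and L is conditioned on, so the path is blocked at L.
Path 3: M → T ← A → U
  T is a collider and T is conditioned on, which opens it; A is a fork and A is not conditioned on — no node blocks this path, so it is active.
Path 4: M → T ← A ← F → U
  F is a fork here and F is conditioned on, so the path is blocked at F.
Path 5: M → T ← F → A → U
  F is a fork here and F is conditioned on, so the path is blocked at F.
Path 6: M → T ← F → U
  F is a fork here and F is conditioned on, so the path is blocked at F.
Because an active path exists, M and U are not d-separated.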